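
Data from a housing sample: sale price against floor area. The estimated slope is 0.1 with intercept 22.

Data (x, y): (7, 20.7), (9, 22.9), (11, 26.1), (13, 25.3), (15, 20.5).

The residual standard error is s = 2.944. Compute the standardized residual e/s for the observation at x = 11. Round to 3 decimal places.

ŷ = 22 + 0.1·11 = 23.1
e = 26.1 − 23.1 = 3
e/s = 3 / 2.944 = 1.019

1.019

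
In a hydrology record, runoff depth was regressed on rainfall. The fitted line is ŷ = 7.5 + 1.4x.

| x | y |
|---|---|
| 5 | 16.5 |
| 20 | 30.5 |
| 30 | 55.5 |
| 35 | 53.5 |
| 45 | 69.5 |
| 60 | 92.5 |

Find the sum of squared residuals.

SSE = 76

x=5: ŷ = 7.5 + 1.4·5 = 14.5; r = 16.5 − 14.5 = 2
x=20: ŷ = 7.5 + 1.4·20 = 35.5; r = 30.5 − 35.5 = -5
x=30: ŷ = 7.5 + 1.4·30 = 49.5; r = 55.5 − 49.5 = 6
x=35: ŷ = 7.5 + 1.4·35 = 56.5; r = 53.5 − 56.5 = -3
x=45: ŷ = 7.5 + 1.4·45 = 70.5; r = 69.5 − 70.5 = -1
x=60: ŷ = 7.5 + 1.4·60 = 91.5; r = 92.5 − 91.5 = 1
SSE = 4 + 25 + 36 + 9 + 1 + 1 = 76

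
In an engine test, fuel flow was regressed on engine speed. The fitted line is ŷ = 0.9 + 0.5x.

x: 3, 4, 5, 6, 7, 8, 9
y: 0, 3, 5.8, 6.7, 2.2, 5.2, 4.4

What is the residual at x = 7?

e = -2.2

ŷ = 0.9 + 0.5·7 = 4.4
e = 2.2 − 4.4 = -2.2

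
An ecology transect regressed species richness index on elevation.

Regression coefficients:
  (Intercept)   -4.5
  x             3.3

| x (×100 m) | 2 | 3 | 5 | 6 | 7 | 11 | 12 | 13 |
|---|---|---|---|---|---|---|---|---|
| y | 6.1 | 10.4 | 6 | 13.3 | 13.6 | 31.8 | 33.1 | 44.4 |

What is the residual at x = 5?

ŷ = -4.5 + 3.3·5 = 12
e = 6 − 12 = -6

e = -6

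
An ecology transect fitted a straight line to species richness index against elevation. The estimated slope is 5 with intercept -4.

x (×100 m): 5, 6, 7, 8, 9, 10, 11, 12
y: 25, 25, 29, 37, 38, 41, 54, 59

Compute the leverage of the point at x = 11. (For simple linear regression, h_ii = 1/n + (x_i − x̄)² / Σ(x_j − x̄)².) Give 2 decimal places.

h = 0.27

x̄ = (5 + 6 + 7 + 8 + 9 + 10 + 11 + 12)/8 = 8.5
Σ(x − x̄)² = 12.25 + 6.25 + 2.25 + 0.25 + 0.25 + 2.25 + 6.25 + 12.25 = 42
h = 1/8 + (2.5)²/42 = 0.125 + 0.14881 = 0.27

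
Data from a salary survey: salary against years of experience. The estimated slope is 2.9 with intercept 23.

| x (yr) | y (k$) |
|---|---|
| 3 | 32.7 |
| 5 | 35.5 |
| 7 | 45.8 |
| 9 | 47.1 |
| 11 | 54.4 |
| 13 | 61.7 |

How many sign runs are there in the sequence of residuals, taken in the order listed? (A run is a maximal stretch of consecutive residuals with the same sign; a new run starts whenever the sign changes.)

x=3: ŷ = 23 + 2.9·3 = 31.7; r = 32.7 − 31.7 = 1
x=5: ŷ = 23 + 2.9·5 = 37.5; r = 35.5 − 37.5 = -2
x=7: ŷ = 23 + 2.9·7 = 43.3; r = 45.8 − 43.3 = 2.5
x=9: ŷ = 23 + 2.9·9 = 49.1; r = 47.1 − 49.1 = -2
x=11: ŷ = 23 + 2.9·11 = 54.9; r = 54.4 − 54.9 = -0.5
x=13: ŷ = 23 + 2.9·13 = 60.7; r = 61.7 − 60.7 = 1
Signs: + − + − − +
Runs: +×1, −×1, +×1, −×2, +×1 → 5

5 runs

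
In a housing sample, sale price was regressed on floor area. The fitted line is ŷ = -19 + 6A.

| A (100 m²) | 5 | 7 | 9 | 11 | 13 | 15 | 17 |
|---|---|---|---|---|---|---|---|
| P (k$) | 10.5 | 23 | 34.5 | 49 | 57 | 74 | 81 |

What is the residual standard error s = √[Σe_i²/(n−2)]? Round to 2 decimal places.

s = 2.07

A=5: ŷ = -19 + 6·5 = 11; e = 10.5 − 11 = -0.5
A=7: ŷ = -19 + 6·7 = 23; e = 23 − 23 = 0
A=9: ŷ = -19 + 6·9 = 35; e = 34.5 − 35 = -0.5
A=11: ŷ = -19 + 6·11 = 47; e = 49 − 47 = 2
A=13: ŷ = -19 + 6·13 = 59; e = 57 − 59 = -2
A=15: ŷ = -19 + 6·15 = 71; e = 74 − 71 = 3
A=17: ŷ = -19 + 6·17 = 83; e = 81 − 83 = -2
SSE = 0.25 + 0 + 0.25 + 4 + 4 + 9 + 4 = 21.5
s = √(21.5/5) = √4.3 ≈ 2.07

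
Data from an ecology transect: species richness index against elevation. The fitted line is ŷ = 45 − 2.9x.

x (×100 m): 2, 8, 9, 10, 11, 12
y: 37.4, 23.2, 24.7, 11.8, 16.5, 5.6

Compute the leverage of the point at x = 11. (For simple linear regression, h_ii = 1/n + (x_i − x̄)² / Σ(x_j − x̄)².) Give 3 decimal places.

x̄ = (2 + 8 + 9 + 10 + 11 + 12)/6 = 8.66667
Σ(x − x̄)² = 44.4444 + 0.444444 + 0.111111 + 1.77778 + 5.44444 + 11.1111 = 63.3333
h = 1/6 + (2.33333)²/63.3333 = 0.166667 + 0.0859649 = 0.253

h = 0.253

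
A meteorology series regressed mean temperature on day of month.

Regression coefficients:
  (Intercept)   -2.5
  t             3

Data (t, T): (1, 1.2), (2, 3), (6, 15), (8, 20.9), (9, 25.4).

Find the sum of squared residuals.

SSE = 2.16

t=1: T̂ = -2.5 + 3·1 = 0.5; r = 1.2 − 0.5 = 0.7
t=2: T̂ = -2.5 + 3·2 = 3.5; r = 3 − 3.5 = -0.5
t=6: T̂ = -2.5 + 3·6 = 15.5; r = 15 − 15.5 = -0.5
t=8: T̂ = -2.5 + 3·8 = 21.5; r = 20.9 − 21.5 = -0.6
t=9: T̂ = -2.5 + 3·9 = 24.5; r = 25.4 − 24.5 = 0.9
SSE = 0.49 + 0.25 + 0.25 + 0.36 + 0.81 = 2.16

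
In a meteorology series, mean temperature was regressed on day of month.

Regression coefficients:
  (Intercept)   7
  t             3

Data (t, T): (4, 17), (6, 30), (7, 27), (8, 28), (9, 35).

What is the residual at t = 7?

r = -1

ŷ = 7 + 3·7 = 28
r = 27 − 28 = -1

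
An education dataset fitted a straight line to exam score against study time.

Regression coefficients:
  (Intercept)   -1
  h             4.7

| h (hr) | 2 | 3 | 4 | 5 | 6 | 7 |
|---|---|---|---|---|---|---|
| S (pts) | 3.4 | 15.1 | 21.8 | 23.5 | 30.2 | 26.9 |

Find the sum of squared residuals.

SSE = 80

h=2: ŷ = -1 + 4.7·2 = 8.4; r = 3.4 − 8.4 = -5
h=3: ŷ = -1 + 4.7·3 = 13.1; r = 15.1 − 13.1 = 2
h=4: ŷ = -1 + 4.7·4 = 17.8; r = 21.8 − 17.8 = 4
h=5: ŷ = -1 + 4.7·5 = 22.5; r = 23.5 − 22.5 = 1
h=6: ŷ = -1 + 4.7·6 = 27.2; r = 30.2 − 27.2 = 3
h=7: ŷ = -1 + 4.7·7 = 31.9; r = 26.9 − 31.9 = -5
SSE = 25 + 4 + 16 + 1 + 9 + 25 = 80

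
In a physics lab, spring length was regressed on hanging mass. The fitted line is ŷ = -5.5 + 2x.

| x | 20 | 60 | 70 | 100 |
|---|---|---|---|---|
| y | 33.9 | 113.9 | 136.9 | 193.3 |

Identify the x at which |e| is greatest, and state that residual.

x=20: ŷ = -5.5 + 2·20 = 34.5; e = 33.9 − 34.5 = -0.6
x=60: ŷ = -5.5 + 2·60 = 114.5; e = 113.9 − 114.5 = -0.6
x=70: ŷ = -5.5 + 2·70 = 134.5; e = 136.9 − 134.5 = 2.4
x=100: ŷ = -5.5 + 2·100 = 194.5; e = 193.3 − 194.5 = -1.2
Largest |e| is 2.4 at x = 70, residual 2.4.

x = 70, e = 2.4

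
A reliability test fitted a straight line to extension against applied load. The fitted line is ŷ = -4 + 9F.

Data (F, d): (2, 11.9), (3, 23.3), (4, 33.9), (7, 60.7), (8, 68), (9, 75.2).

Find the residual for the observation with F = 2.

r = -2.1

ŷ = -4 + 9·2 = 14
r = 11.9 − 14 = -2.1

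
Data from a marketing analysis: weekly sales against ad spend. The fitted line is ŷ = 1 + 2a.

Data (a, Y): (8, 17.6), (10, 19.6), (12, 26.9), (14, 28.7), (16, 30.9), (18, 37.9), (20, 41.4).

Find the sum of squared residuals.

SSE = 11.4

a=8: ŷ = 1 + 2·8 = 17; e = 17.6 − 17 = 0.6
a=10: ŷ = 1 + 2·10 = 21; e = 19.6 − 21 = -1.4
a=12: ŷ = 1 + 2·12 = 25; e = 26.9 − 25 = 1.9
a=14: ŷ = 1 + 2·14 = 29; e = 28.7 − 29 = -0.3
a=16: ŷ = 1 + 2·16 = 33; e = 30.9 − 33 = -2.1
a=18: ŷ = 1 + 2·18 = 37; e = 37.9 − 37 = 0.9
a=20: ŷ = 1 + 2·20 = 41; e = 41.4 − 41 = 0.4
SSE = 0.36 + 1.96 + 3.61 + 0.09 + 4.41 + 0.81 + 0.16 = 11.4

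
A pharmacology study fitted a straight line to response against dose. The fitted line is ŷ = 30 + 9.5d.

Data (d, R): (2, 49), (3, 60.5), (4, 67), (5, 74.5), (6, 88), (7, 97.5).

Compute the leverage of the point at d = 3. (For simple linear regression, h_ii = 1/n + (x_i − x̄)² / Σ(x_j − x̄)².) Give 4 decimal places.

d̄ = (2 + 3 + 4 + 5 + 6 + 7)/6 = 4.5
Σ(d − d̄)² = 6.25 + 2.25 + 0.25 + 0.25 + 2.25 + 6.25 = 17.5
h = 1/6 + (-1.5)²/17.5 = 0.166667 + 0.128571 = 0.2952

h = 0.2952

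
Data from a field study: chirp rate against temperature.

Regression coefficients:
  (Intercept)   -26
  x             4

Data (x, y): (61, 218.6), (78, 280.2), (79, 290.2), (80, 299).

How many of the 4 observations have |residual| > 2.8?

x=61: ŷ = -26 + 4·61 = 218; e = 218.6 − 218 = 0.6
x=78: ŷ = -26 + 4·78 = 286; e = 280.2 − 286 = -5.8
x=79: ŷ = -26 + 4·79 = 290; e = 290.2 − 290 = 0.2
x=80: ŷ = -26 + 4·80 = 294; e = 299 − 294 = 5
|e| > 2.8: x=78 (|e|=5.8), x=80 (|e|=5) → 2

2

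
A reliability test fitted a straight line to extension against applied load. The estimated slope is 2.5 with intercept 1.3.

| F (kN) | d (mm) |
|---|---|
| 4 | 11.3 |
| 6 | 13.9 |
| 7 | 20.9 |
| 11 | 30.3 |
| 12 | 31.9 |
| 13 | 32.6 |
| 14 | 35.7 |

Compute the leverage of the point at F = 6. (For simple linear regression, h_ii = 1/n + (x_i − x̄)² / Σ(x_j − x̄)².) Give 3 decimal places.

h = 0.285

F̄ = (4 + 6 + 7 + 11 + 12 + 13 + 14)/7 = 9.57143
Σ(F − F̄)² = 31.0408 + 12.7551 + 6.61224 + 2.04082 + 5.89796 + 11.7551 + 19.6122 = 89.7143
h = 1/7 + (-3.57143)²/89.7143 = 0.142857 + 0.142175 = 0.285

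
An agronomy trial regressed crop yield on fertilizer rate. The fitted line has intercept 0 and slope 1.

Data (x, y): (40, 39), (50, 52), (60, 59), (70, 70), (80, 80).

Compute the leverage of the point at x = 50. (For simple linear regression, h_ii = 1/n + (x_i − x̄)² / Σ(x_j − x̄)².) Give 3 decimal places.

x̄ = (40 + 50 + 60 + 70 + 80)/5 = 60
Σ(x − x̄)² = 400 + 100 + 0 + 100 + 400 = 1000
h = 1/5 + (-10)²/1000 = 0.2 + 0.1 = 0.300

h = 0.300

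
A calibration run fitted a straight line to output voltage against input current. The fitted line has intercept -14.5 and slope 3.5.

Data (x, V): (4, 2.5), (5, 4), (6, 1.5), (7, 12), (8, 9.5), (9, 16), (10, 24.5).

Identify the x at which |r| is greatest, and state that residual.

x = 6, r = -5

x=4: V̂ = -14.5 + 3.5·4 = -0.5; r = 2.5 − (-0.5) = 3
x=5: V̂ = -14.5 + 3.5·5 = 3; r = 4 − 3 = 1
x=6: V̂ = -14.5 + 3.5·6 = 6.5; r = 1.5 − 6.5 = -5
x=7: V̂ = -14.5 + 3.5·7 = 10; r = 12 − 10 = 2
x=8: V̂ = -14.5 + 3.5·8 = 13.5; r = 9.5 − 13.5 = -4
x=9: V̂ = -14.5 + 3.5·9 = 17; r = 16 − 17 = -1
x=10: V̂ = -14.5 + 3.5·10 = 20.5; r = 24.5 − 20.5 = 4
Largest |r| is 5 at x = 6, residual -5.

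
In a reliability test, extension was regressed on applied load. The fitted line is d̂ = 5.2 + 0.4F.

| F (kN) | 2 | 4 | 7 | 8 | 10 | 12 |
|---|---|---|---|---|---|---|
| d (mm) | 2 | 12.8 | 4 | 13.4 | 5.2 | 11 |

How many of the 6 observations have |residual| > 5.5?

F=2: d̂ = 5.2 + 0.4·2 = 6; r = 2 − 6 = -4
F=4: d̂ = 5.2 + 0.4·4 = 6.8; r = 12.8 − 6.8 = 6
F=7: d̂ = 5.2 + 0.4·7 = 8; r = 4 − 8 = -4
F=8: d̂ = 5.2 + 0.4·8 = 8.4; r = 13.4 − 8.4 = 5
F=10: d̂ = 5.2 + 0.4·10 = 9.2; r = 5.2 − 9.2 = -4
F=12: d̂ = 5.2 + 0.4·12 = 10; r = 11 − 10 = 1
|r| > 5.5: F=4 (|r|=6) → 1

1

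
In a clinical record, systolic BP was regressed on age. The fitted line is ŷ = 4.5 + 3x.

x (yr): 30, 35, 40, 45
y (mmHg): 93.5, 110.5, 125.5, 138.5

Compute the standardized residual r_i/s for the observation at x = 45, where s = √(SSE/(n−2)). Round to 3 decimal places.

-0.707

x=30: ŷ = 4.5 + 3·30 = 94.5; r = 93.5 − 94.5 = -1
x=35: ŷ = 4.5 + 3·35 = 109.5; r = 110.5 − 109.5 = 1
x=40: ŷ = 4.5 + 3·40 = 124.5; r = 125.5 − 124.5 = 1
x=45: ŷ = 4.5 + 3·45 = 139.5; r = 138.5 − 139.5 = -1
SSE = 1 + 1 + 1 + 1 = 4
s = √(4/2) = 1.41421
r/s = -1 / 1.41421 = -0.707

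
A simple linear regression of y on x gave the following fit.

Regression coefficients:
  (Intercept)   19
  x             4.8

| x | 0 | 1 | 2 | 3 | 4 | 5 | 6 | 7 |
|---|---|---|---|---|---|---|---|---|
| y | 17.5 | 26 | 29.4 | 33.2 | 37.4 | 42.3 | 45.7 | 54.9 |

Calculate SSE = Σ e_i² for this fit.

x=0: ŷ = 19 + 4.8·0 = 19; e = 17.5 − 19 = -1.5
x=1: ŷ = 19 + 4.8·1 = 23.8; e = 26 − 23.8 = 2.2
x=2: ŷ = 19 + 4.8·2 = 28.6; e = 29.4 − 28.6 = 0.8
x=3: ŷ = 19 + 4.8·3 = 33.4; e = 33.2 − 33.4 = -0.2
x=4: ŷ = 19 + 4.8·4 = 38.2; e = 37.4 − 38.2 = -0.8
x=5: ŷ = 19 + 4.8·5 = 43; e = 42.3 − 43 = -0.7
x=6: ŷ = 19 + 4.8·6 = 47.8; e = 45.7 − 47.8 = -2.1
x=7: ŷ = 19 + 4.8·7 = 52.6; e = 54.9 − 52.6 = 2.3
SSE = 2.25 + 4.84 + 0.64 + 0.04 + 0.64 + 0.49 + 4.41 + 5.29 = 18.6

SSE = 18.6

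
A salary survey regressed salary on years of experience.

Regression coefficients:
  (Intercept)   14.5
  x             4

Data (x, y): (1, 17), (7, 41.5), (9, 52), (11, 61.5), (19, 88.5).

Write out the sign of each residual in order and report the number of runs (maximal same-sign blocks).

3 runs

x=1: ŷ = 14.5 + 4·1 = 18.5; e = 17 − 18.5 = -1.5
x=7: ŷ = 14.5 + 4·7 = 42.5; e = 41.5 − 42.5 = -1
x=9: ŷ = 14.5 + 4·9 = 50.5; e = 52 − 50.5 = 1.5
x=11: ŷ = 14.5 + 4·11 = 58.5; e = 61.5 − 58.5 = 3
x=19: ŷ = 14.5 + 4·19 = 90.5; e = 88.5 − 90.5 = -2
Signs: − − + + −
Runs: −×2, +×2, −×1 → 3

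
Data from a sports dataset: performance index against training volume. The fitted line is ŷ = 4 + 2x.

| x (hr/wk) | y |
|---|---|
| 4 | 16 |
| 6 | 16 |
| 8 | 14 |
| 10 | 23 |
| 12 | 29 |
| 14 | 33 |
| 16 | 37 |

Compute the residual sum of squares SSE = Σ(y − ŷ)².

SSE = 56

x=4: ŷ = 4 + 2·4 = 12; e = 16 − 12 = 4
x=6: ŷ = 4 + 2·6 = 16; e = 16 − 16 = 0
x=8: ŷ = 4 + 2·8 = 20; e = 14 − 20 = -6
x=10: ŷ = 4 + 2·10 = 24; e = 23 − 24 = -1
x=12: ŷ = 4 + 2·12 = 28; e = 29 − 28 = 1
x=14: ŷ = 4 + 2·14 = 32; e = 33 − 32 = 1
x=16: ŷ = 4 + 2·16 = 36; e = 37 − 36 = 1
SSE = 16 + 0 + 36 + 1 + 1 + 1 + 1 = 56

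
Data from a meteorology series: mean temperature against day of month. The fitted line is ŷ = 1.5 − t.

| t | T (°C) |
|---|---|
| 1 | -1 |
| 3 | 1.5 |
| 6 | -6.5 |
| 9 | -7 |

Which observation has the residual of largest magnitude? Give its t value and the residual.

t=1: ŷ = 1.5 − 1 = 0.5; e = -1 − 0.5 = -1.5
t=3: ŷ = 1.5 − 3 = -1.5; e = 1.5 − (-1.5) = 3
t=6: ŷ = 1.5 − 6 = -4.5; e = -6.5 − (-4.5) = -2
t=9: ŷ = 1.5 − 9 = -7.5; e = -7 − (-7.5) = 0.5
Largest |e| is 3 at t = 3, residual 3.

t = 3, e = 3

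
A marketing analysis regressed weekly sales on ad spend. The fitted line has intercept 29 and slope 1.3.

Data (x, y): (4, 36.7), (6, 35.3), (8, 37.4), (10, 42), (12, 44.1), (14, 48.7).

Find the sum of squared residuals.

SSE = 15

x=4: ŷ = 29 + 1.3·4 = 34.2; r = 36.7 − 34.2 = 2.5
x=6: ŷ = 29 + 1.3·6 = 36.8; r = 35.3 − 36.8 = -1.5
x=8: ŷ = 29 + 1.3·8 = 39.4; r = 37.4 − 39.4 = -2
x=10: ŷ = 29 + 1.3·10 = 42; r = 42 − 42 = 0
x=12: ŷ = 29 + 1.3·12 = 44.6; r = 44.1 − 44.6 = -0.5
x=14: ŷ = 29 + 1.3·14 = 47.2; r = 48.7 − 47.2 = 1.5
SSE = 6.25 + 2.25 + 4 + 0 + 0.25 + 2.25 = 15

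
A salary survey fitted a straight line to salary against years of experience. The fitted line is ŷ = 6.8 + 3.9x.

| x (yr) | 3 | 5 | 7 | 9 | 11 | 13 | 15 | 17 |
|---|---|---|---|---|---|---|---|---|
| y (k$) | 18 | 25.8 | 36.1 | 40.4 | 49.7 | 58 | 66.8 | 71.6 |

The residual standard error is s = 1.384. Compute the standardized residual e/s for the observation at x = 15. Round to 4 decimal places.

1.0838

ŷ = 6.8 + 3.9·15 = 65.3
e = 66.8 − 65.3 = 1.5
e/s = 1.5 / 1.384 = 1.0838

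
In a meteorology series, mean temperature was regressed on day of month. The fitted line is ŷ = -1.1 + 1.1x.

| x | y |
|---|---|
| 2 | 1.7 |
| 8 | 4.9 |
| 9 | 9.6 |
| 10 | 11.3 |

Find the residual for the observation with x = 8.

r = -2.8

ŷ = -1.1 + 1.1·8 = 7.7
r = 4.9 − 7.7 = -2.8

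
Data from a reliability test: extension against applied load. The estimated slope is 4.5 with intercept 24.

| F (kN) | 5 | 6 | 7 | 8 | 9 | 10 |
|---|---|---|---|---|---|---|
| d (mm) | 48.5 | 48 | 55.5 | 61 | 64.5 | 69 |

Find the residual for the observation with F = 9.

ŷ = 24 + 4.5·9 = 64.5
r = 64.5 − 64.5 = 0

r = 0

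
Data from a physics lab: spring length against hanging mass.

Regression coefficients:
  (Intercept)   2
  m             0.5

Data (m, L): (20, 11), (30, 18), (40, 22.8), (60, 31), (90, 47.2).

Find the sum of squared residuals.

SSE = 3.68

m=20: ŷ = 2 + 0.5·20 = 12; e = 11 − 12 = -1
m=30: ŷ = 2 + 0.5·30 = 17; e = 18 − 17 = 1
m=40: ŷ = 2 + 0.5·40 = 22; e = 22.8 − 22 = 0.8
m=60: ŷ = 2 + 0.5·60 = 32; e = 31 − 32 = -1
m=90: ŷ = 2 + 0.5·90 = 47; e = 47.2 − 47 = 0.2
SSE = 1 + 1 + 0.64 + 1 + 0.04 = 3.68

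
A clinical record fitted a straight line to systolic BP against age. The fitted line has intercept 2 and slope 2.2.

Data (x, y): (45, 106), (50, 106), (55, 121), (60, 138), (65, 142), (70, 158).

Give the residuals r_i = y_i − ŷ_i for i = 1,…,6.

x=45: ŷ = 2 + 2.2·45 = 101; r = 106 − 101 = 5
x=50: ŷ = 2 + 2.2·50 = 112; r = 106 − 112 = -6
x=55: ŷ = 2 + 2.2·55 = 123; r = 121 − 123 = -2
x=60: ŷ = 2 + 2.2·60 = 134; r = 138 − 134 = 4
x=65: ŷ = 2 + 2.2·65 = 145; r = 142 − 145 = -3
x=70: ŷ = 2 + 2.2·70 = 156; r = 158 − 156 = 2

5, -6, -2, 4, -3, 2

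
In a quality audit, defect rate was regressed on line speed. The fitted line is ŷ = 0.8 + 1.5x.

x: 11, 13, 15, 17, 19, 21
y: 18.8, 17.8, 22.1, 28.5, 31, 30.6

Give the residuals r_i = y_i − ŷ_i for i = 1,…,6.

1.5, -2.5, -1.2, 2.2, 1.7, -1.7

x=11: ŷ = 0.8 + 1.5·11 = 17.3; r = 18.8 − 17.3 = 1.5
x=13: ŷ = 0.8 + 1.5·13 = 20.3; r = 17.8 − 20.3 = -2.5
x=15: ŷ = 0.8 + 1.5·15 = 23.3; r = 22.1 − 23.3 = -1.2
x=17: ŷ = 0.8 + 1.5·17 = 26.3; r = 28.5 − 26.3 = 2.2
x=19: ŷ = 0.8 + 1.5·19 = 29.3; r = 31 − 29.3 = 1.7
x=21: ŷ = 0.8 + 1.5·21 = 32.3; r = 30.6 − 32.3 = -1.7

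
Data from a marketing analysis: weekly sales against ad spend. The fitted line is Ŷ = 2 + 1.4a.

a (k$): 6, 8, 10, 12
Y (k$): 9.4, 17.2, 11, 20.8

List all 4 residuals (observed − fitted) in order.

-1, 4, -5, 2

a=6: Ŷ = 2 + 1.4·6 = 10.4; r = 9.4 − 10.4 = -1
a=8: Ŷ = 2 + 1.4·8 = 13.2; r = 17.2 − 13.2 = 4
a=10: Ŷ = 2 + 1.4·10 = 16; r = 11 − 16 = -5
a=12: Ŷ = 2 + 1.4·12 = 18.8; r = 20.8 − 18.8 = 2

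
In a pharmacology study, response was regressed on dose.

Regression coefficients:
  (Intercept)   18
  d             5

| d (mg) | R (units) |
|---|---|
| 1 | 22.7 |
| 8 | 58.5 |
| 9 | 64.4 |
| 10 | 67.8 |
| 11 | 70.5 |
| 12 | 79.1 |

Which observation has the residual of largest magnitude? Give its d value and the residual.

d=1: R̂ = 18 + 5·1 = 23; e = 22.7 − 23 = -0.3
d=8: R̂ = 18 + 5·8 = 58; e = 58.5 − 58 = 0.5
d=9: R̂ = 18 + 5·9 = 63; e = 64.4 − 63 = 1.4
d=10: R̂ = 18 + 5·10 = 68; e = 67.8 − 68 = -0.2
d=11: R̂ = 18 + 5·11 = 73; e = 70.5 − 73 = -2.5
d=12: R̂ = 18 + 5·12 = 78; e = 79.1 − 78 = 1.1
Largest |e| is 2.5 at d = 11, residual -2.5.

d = 11, e = -2.5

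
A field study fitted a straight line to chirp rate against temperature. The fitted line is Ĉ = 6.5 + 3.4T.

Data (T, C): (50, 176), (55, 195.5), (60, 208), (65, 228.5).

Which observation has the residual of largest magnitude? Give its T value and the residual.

T = 60, e = -2.5

T=50: Ĉ = 6.5 + 3.4·50 = 176.5; e = 176 − 176.5 = -0.5
T=55: Ĉ = 6.5 + 3.4·55 = 193.5; e = 195.5 − 193.5 = 2
T=60: Ĉ = 6.5 + 3.4·60 = 210.5; e = 208 − 210.5 = -2.5
T=65: Ĉ = 6.5 + 3.4·65 = 227.5; e = 228.5 − 227.5 = 1
Largest |e| is 2.5 at T = 60, residual -2.5.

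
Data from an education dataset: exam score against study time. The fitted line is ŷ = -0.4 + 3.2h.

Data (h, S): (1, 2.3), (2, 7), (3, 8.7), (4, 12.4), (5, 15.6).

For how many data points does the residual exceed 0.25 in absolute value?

3

h=1: ŷ = -0.4 + 3.2·1 = 2.8; r = 2.3 − 2.8 = -0.5
h=2: ŷ = -0.4 + 3.2·2 = 6; r = 7 − 6 = 1
h=3: ŷ = -0.4 + 3.2·3 = 9.2; r = 8.7 − 9.2 = -0.5
h=4: ŷ = -0.4 + 3.2·4 = 12.4; r = 12.4 − 12.4 = 0
h=5: ŷ = -0.4 + 3.2·5 = 15.6; r = 15.6 − 15.6 = 0
|r| > 0.25: h=1 (|r|=0.5), h=2 (|r|=1), h=3 (|r|=0.5) → 3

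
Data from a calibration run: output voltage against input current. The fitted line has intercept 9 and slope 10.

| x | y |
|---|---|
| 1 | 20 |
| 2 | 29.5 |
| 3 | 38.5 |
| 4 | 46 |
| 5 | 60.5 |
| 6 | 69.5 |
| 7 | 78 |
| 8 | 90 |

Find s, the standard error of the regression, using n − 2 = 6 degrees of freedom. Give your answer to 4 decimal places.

s = 1.5811

x=1: ŷ = 9 + 10·1 = 19; r = 20 − 19 = 1
x=2: ŷ = 9 + 10·2 = 29; r = 29.5 − 29 = 0.5
x=3: ŷ = 9 + 10·3 = 39; r = 38.5 − 39 = -0.5
x=4: ŷ = 9 + 10·4 = 49; r = 46 − 49 = -3
x=5: ŷ = 9 + 10·5 = 59; r = 60.5 − 59 = 1.5
x=6: ŷ = 9 + 10·6 = 69; r = 69.5 − 69 = 0.5
x=7: ŷ = 9 + 10·7 = 79; r = 78 − 79 = -1
x=8: ŷ = 9 + 10·8 = 89; r = 90 − 89 = 1
SSE = 1 + 0.25 + 0.25 + 9 + 2.25 + 0.25 + 1 + 1 = 15
s = √(15/6) = √2.5 ≈ 1.5811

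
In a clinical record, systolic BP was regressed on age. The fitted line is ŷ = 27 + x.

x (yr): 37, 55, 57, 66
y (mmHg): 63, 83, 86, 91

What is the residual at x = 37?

ŷ = 27 + 37 = 64
e = 63 − 64 = -1

e = -1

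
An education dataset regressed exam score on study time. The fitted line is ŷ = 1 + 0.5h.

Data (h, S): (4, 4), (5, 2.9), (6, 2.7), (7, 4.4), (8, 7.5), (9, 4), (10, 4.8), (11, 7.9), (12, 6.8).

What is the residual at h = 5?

ŷ = 1 + 0.5·5 = 3.5
e = 2.9 − 3.5 = -0.6

e = -0.6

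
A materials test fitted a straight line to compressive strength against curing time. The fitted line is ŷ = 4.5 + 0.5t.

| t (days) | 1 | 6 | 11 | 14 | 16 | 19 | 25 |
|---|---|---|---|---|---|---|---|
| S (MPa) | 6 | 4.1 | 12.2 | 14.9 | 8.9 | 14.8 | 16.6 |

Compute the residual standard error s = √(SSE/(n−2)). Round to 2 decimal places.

s = 2.92

t=1: ŷ = 4.5 + 0.5·1 = 5; e = 6 − 5 = 1
t=6: ŷ = 4.5 + 0.5·6 = 7.5; e = 4.1 − 7.5 = -3.4
t=11: ŷ = 4.5 + 0.5·11 = 10; e = 12.2 − 10 = 2.2
t=14: ŷ = 4.5 + 0.5·14 = 11.5; e = 14.9 − 11.5 = 3.4
t=16: ŷ = 4.5 + 0.5·16 = 12.5; e = 8.9 − 12.5 = -3.6
t=19: ŷ = 4.5 + 0.5·19 = 14; e = 14.8 − 14 = 0.8
t=25: ŷ = 4.5 + 0.5·25 = 17; e = 16.6 − 17 = -0.4
SSE = 1 + 11.56 + 4.84 + 11.56 + 12.96 + 0.64 + 0.16 = 42.72
s = √(42.72/5) = √8.544 ≈ 2.92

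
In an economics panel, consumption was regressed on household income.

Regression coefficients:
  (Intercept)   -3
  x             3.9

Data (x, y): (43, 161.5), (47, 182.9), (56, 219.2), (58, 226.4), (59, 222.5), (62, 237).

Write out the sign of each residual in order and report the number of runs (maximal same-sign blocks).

3 runs

x=43: ŷ = -3 + 3.9·43 = 164.7; r = 161.5 − 164.7 = -3.2
x=47: ŷ = -3 + 3.9·47 = 180.3; r = 182.9 − 180.3 = 2.6
x=56: ŷ = -3 + 3.9·56 = 215.4; r = 219.2 − 215.4 = 3.8
x=58: ŷ = -3 + 3.9·58 = 223.2; r = 226.4 − 223.2 = 3.2
x=59: ŷ = -3 + 3.9·59 = 227.1; r = 222.5 − 227.1 = -4.6
x=62: ŷ = -3 + 3.9·62 = 238.8; r = 237 − 238.8 = -1.8
Signs: − + + + − −
Runs: −×1, +×3, −×2 → 3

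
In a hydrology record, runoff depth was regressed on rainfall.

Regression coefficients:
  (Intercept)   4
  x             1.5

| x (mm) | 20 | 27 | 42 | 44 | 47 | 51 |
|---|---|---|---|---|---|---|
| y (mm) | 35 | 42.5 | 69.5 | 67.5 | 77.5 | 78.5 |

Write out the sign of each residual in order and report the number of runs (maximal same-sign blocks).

6 runs

x=20: ŷ = 4 + 1.5·20 = 34; r = 35 − 34 = 1
x=27: ŷ = 4 + 1.5·27 = 44.5; r = 42.5 − 44.5 = -2
x=42: ŷ = 4 + 1.5·42 = 67; r = 69.5 − 67 = 2.5
x=44: ŷ = 4 + 1.5·44 = 70; r = 67.5 − 70 = -2.5
x=47: ŷ = 4 + 1.5·47 = 74.5; r = 77.5 − 74.5 = 3
x=51: ŷ = 4 + 1.5·51 = 80.5; r = 78.5 − 80.5 = -2
Signs: + − + − + −
Runs: +×1, −×1, +×1, −×1, +×1, −×1 → 6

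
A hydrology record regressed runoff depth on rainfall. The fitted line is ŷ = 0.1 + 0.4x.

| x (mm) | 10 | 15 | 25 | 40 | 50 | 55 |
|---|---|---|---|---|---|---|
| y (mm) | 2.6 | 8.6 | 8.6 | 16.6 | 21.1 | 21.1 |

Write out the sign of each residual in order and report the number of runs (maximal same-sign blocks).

x=10: ŷ = 0.1 + 0.4·10 = 4.1; r = 2.6 − 4.1 = -1.5
x=15: ŷ = 0.1 + 0.4·15 = 6.1; r = 8.6 − 6.1 = 2.5
x=25: ŷ = 0.1 + 0.4·25 = 10.1; r = 8.6 − 10.1 = -1.5
x=40: ŷ = 0.1 + 0.4·40 = 16.1; r = 16.6 − 16.1 = 0.5
x=50: ŷ = 0.1 + 0.4·50 = 20.1; r = 21.1 − 20.1 = 1
x=55: ŷ = 0.1 + 0.4·55 = 22.1; r = 21.1 − 22.1 = -1
Signs: − + − + + −
Runs: −×1, +×1, −×1, +×2, −×1 → 5

5 runs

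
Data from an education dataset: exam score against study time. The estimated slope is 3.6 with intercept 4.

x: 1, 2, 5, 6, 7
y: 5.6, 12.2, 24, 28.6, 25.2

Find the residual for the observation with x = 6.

r = 3

ŷ = 4 + 3.6·6 = 25.6
r = 28.6 − 25.6 = 3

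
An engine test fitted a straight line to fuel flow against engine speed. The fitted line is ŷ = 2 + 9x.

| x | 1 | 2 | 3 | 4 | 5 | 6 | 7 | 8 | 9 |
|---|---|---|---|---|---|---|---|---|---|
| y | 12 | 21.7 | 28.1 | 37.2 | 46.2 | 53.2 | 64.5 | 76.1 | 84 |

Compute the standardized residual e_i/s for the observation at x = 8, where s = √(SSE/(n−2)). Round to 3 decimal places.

1.259

x=1: ŷ = 2 + 9·1 = 11; e = 12 − 11 = 1
x=2: ŷ = 2 + 9·2 = 20; e = 21.7 − 20 = 1.7
x=3: ŷ = 2 + 9·3 = 29; e = 28.1 − 29 = -0.9
x=4: ŷ = 2 + 9·4 = 38; e = 37.2 − 38 = -0.8
x=5: ŷ = 2 + 9·5 = 47; e = 46.2 − 47 = -0.8
x=6: ŷ = 2 + 9·6 = 56; e = 53.2 − 56 = -2.8
x=7: ŷ = 2 + 9·7 = 65; e = 64.5 − 65 = -0.5
x=8: ŷ = 2 + 9·8 = 74; e = 76.1 − 74 = 2.1
x=9: ŷ = 2 + 9·9 = 83; e = 84 − 83 = 1
SSE = 1 + 2.89 + 0.81 + 0.64 + 0.64 + 7.84 + 0.25 + 4.41 + 1 = 19.48
s = √(19.48/7) = 1.66819
e/s = 2.1 / 1.66819 = 1.259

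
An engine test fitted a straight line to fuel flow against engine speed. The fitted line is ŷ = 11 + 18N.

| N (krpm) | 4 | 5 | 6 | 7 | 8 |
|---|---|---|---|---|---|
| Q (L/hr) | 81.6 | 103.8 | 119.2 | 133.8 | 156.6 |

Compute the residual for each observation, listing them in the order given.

-1.4, 2.8, 0.2, -3.2, 1.6

N=4: ŷ = 11 + 18·4 = 83; r = 81.6 − 83 = -1.4
N=5: ŷ = 11 + 18·5 = 101; r = 103.8 − 101 = 2.8
N=6: ŷ = 11 + 18·6 = 119; r = 119.2 − 119 = 0.2
N=7: ŷ = 11 + 18·7 = 137; r = 133.8 − 137 = -3.2
N=8: ŷ = 11 + 18·8 = 155; r = 156.6 − 155 = 1.6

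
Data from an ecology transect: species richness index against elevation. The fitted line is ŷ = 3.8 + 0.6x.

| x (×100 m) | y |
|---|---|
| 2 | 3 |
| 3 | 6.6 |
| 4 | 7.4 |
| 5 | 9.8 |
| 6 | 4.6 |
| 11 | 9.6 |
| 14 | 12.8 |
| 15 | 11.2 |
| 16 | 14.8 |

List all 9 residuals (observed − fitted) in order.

-2, 1, 1.2, 3, -2.8, -0.8, 0.6, -1.6, 1.4

x=2: ŷ = 3.8 + 0.6·2 = 5; e = 3 − 5 = -2
x=3: ŷ = 3.8 + 0.6·3 = 5.6; e = 6.6 − 5.6 = 1
x=4: ŷ = 3.8 + 0.6·4 = 6.2; e = 7.4 − 6.2 = 1.2
x=5: ŷ = 3.8 + 0.6·5 = 6.8; e = 9.8 − 6.8 = 3
x=6: ŷ = 3.8 + 0.6·6 = 7.4; e = 4.6 − 7.4 = -2.8
x=11: ŷ = 3.8 + 0.6·11 = 10.4; e = 9.6 − 10.4 = -0.8
x=14: ŷ = 3.8 + 0.6·14 = 12.2; e = 12.8 − 12.2 = 0.6
x=15: ŷ = 3.8 + 0.6·15 = 12.8; e = 11.2 − 12.8 = -1.6
x=16: ŷ = 3.8 + 0.6·16 = 13.4; e = 14.8 − 13.4 = 1.4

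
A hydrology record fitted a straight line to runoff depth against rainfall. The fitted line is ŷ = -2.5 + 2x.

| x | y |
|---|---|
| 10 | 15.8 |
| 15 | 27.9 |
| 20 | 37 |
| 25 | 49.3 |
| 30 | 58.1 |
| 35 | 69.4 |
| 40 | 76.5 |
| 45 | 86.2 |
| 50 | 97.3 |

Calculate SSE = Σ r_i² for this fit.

x=10: ŷ = -2.5 + 2·10 = 17.5; r = 15.8 − 17.5 = -1.7
x=15: ŷ = -2.5 + 2·15 = 27.5; r = 27.9 − 27.5 = 0.4
x=20: ŷ = -2.5 + 2·20 = 37.5; r = 37 − 37.5 = -0.5
x=25: ŷ = -2.5 + 2·25 = 47.5; r = 49.3 − 47.5 = 1.8
x=30: ŷ = -2.5 + 2·30 = 57.5; r = 58.1 − 57.5 = 0.6
x=35: ŷ = -2.5 + 2·35 = 67.5; r = 69.4 − 67.5 = 1.9
x=40: ŷ = -2.5 + 2·40 = 77.5; r = 76.5 − 77.5 = -1
x=45: ŷ = -2.5 + 2·45 = 87.5; r = 86.2 − 87.5 = -1.3
x=50: ŷ = -2.5 + 2·50 = 97.5; r = 97.3 − 97.5 = -0.2
SSE = 2.89 + 0.16 + 0.25 + 3.24 + 0.36 + 3.61 + 1 + 1.69 + 0.04 = 13.24

SSE = 13.24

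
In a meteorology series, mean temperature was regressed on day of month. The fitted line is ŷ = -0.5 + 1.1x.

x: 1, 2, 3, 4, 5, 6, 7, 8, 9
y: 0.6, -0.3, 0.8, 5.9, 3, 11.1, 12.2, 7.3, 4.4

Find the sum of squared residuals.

x=1: ŷ = -0.5 + 1.1·1 = 0.6; e = 0.6 − 0.6 = 0
x=2: ŷ = -0.5 + 1.1·2 = 1.7; e = -0.3 − 1.7 = -2
x=3: ŷ = -0.5 + 1.1·3 = 2.8; e = 0.8 − 2.8 = -2
x=4: ŷ = -0.5 + 1.1·4 = 3.9; e = 5.9 − 3.9 = 2
x=5: ŷ = -0.5 + 1.1·5 = 5; e = 3 − 5 = -2
x=6: ŷ = -0.5 + 1.1·6 = 6.1; e = 11.1 − 6.1 = 5
x=7: ŷ = -0.5 + 1.1·7 = 7.2; e = 12.2 − 7.2 = 5
x=8: ŷ = -0.5 + 1.1·8 = 8.3; e = 7.3 − 8.3 = -1
x=9: ŷ = -0.5 + 1.1·9 = 9.4; e = 4.4 − 9.4 = -5
SSE = 0 + 4 + 4 + 4 + 4 + 25 + 25 + 1 + 25 = 92

SSE = 92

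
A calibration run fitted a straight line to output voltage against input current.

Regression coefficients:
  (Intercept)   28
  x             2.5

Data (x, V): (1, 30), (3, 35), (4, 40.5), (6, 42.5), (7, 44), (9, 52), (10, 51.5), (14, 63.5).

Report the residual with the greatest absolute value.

x=1: ŷ = 28 + 2.5·1 = 30.5; e = 30 − 30.5 = -0.5
x=3: ŷ = 28 + 2.5·3 = 35.5; e = 35 − 35.5 = -0.5
x=4: ŷ = 28 + 2.5·4 = 38; e = 40.5 − 38 = 2.5
x=6: ŷ = 28 + 2.5·6 = 43; e = 42.5 − 43 = -0.5
x=7: ŷ = 28 + 2.5·7 = 45.5; e = 44 − 45.5 = -1.5
x=9: ŷ = 28 + 2.5·9 = 50.5; e = 52 − 50.5 = 1.5
x=10: ŷ = 28 + 2.5·10 = 53; e = 51.5 − 53 = -1.5
x=14: ŷ = 28 + 2.5·14 = 63; e = 63.5 − 63 = 0.5
Largest |e| is 2.5 at x = 4, residual 2.5.

e = 2.5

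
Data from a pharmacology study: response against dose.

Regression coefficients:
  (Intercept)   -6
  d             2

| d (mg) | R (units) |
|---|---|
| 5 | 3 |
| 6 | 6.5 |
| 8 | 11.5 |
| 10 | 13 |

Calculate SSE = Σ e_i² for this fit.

d=5: ŷ = -6 + 2·5 = 4; e = 3 − 4 = -1
d=6: ŷ = -6 + 2·6 = 6; e = 6.5 − 6 = 0.5
d=8: ŷ = -6 + 2·8 = 10; e = 11.5 − 10 = 1.5
d=10: ŷ = -6 + 2·10 = 14; e = 13 − 14 = -1
SSE = 1 + 0.25 + 2.25 + 1 = 4.5

SSE = 4.5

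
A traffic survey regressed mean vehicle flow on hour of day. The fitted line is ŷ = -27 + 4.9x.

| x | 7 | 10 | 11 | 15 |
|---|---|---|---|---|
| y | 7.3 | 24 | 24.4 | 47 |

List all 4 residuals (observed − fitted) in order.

x=7: ŷ = -27 + 4.9·7 = 7.3; e = 7.3 − 7.3 = 0
x=10: ŷ = -27 + 4.9·10 = 22; e = 24 − 22 = 2
x=11: ŷ = -27 + 4.9·11 = 26.9; e = 24.4 − 26.9 = -2.5
x=15: ŷ = -27 + 4.9·15 = 46.5; e = 47 − 46.5 = 0.5

0, 2, -2.5, 0.5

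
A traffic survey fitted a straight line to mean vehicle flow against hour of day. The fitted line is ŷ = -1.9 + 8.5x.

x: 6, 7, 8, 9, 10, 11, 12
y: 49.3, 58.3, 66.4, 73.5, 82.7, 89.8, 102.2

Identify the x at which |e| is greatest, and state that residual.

x=6: ŷ = -1.9 + 8.5·6 = 49.1; e = 49.3 − 49.1 = 0.2
x=7: ŷ = -1.9 + 8.5·7 = 57.6; e = 58.3 − 57.6 = 0.7
x=8: ŷ = -1.9 + 8.5·8 = 66.1; e = 66.4 − 66.1 = 0.3
x=9: ŷ = -1.9 + 8.5·9 = 74.6; e = 73.5 − 74.6 = -1.1
x=10: ŷ = -1.9 + 8.5·10 = 83.1; e = 82.7 − 83.1 = -0.4
x=11: ŷ = -1.9 + 8.5·11 = 91.6; e = 89.8 − 91.6 = -1.8
x=12: ŷ = -1.9 + 8.5·12 = 100.1; e = 102.2 − 100.1 = 2.1
Largest |e| is 2.1 at x = 12, residual 2.1.

x = 12, e = 2.1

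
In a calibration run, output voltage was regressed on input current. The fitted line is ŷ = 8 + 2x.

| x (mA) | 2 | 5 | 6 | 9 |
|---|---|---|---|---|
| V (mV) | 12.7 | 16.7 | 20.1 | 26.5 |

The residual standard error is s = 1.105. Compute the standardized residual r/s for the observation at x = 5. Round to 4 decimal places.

-1.1765

ŷ = 8 + 2·5 = 18
r = 16.7 − 18 = -1.3
r/s = -1.3 / 1.105 = -1.1765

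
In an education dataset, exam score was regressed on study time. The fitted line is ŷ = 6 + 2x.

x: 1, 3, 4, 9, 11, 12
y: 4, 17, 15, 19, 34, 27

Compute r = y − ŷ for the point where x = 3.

r = 5

ŷ = 6 + 2·3 = 12
r = 17 − 12 = 5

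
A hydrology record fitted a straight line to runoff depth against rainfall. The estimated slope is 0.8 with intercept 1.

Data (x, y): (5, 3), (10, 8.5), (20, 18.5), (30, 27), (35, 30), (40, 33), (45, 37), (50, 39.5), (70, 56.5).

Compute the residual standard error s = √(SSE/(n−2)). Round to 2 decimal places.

s = 1.41

x=5: ŷ = 1 + 0.8·5 = 5; r = 3 − 5 = -2
x=10: ŷ = 1 + 0.8·10 = 9; r = 8.5 − 9 = -0.5
x=20: ŷ = 1 + 0.8·20 = 17; r = 18.5 − 17 = 1.5
x=30: ŷ = 1 + 0.8·30 = 25; r = 27 − 25 = 2
x=35: ŷ = 1 + 0.8·35 = 29; r = 30 − 29 = 1
x=40: ŷ = 1 + 0.8·40 = 33; r = 33 − 33 = 0
x=45: ŷ = 1 + 0.8·45 = 37; r = 37 − 37 = 0
x=50: ŷ = 1 + 0.8·50 = 41; r = 39.5 − 41 = -1.5
x=70: ŷ = 1 + 0.8·70 = 57; r = 56.5 − 57 = -0.5
SSE = 4 + 0.25 + 2.25 + 4 + 1 + 0 + 0 + 2.25 + 0.25 = 14
s = √(14/7) = √2 ≈ 1.41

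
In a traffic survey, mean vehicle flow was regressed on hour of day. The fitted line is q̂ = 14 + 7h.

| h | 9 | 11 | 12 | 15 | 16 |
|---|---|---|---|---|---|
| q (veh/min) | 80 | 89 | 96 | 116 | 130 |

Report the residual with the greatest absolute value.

r = 4

h=9: q̂ = 14 + 7·9 = 77; r = 80 − 77 = 3
h=11: q̂ = 14 + 7·11 = 91; r = 89 − 91 = -2
h=12: q̂ = 14 + 7·12 = 98; r = 96 − 98 = -2
h=15: q̂ = 14 + 7·15 = 119; r = 116 − 119 = -3
h=16: q̂ = 14 + 7·16 = 126; r = 130 − 126 = 4
Largest |r| is 4 at h = 16, residual 4.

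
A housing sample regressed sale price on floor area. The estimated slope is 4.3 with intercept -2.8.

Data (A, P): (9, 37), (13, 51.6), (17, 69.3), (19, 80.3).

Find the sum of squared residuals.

SSE = 6.42

A=9: ŷ = -2.8 + 4.3·9 = 35.9; r = 37 − 35.9 = 1.1
A=13: ŷ = -2.8 + 4.3·13 = 53.1; r = 51.6 − 53.1 = -1.5
A=17: ŷ = -2.8 + 4.3·17 = 70.3; r = 69.3 − 70.3 = -1
A=19: ŷ = -2.8 + 4.3·19 = 78.9; r = 80.3 − 78.9 = 1.4
SSE = 1.21 + 2.25 + 1 + 1.96 = 6.42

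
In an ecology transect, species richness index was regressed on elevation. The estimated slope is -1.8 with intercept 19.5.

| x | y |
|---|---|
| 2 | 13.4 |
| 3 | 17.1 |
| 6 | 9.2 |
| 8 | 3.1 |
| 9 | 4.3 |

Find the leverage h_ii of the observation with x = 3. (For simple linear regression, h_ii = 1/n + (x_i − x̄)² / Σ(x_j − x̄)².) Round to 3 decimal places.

h = 0.382

x̄ = (2 + 3 + 6 + 8 + 9)/5 = 5.6
Σ(x − x̄)² = 12.96 + 6.76 + 0.16 + 5.76 + 11.56 = 37.2
h = 1/5 + (-2.6)²/37.2 = 0.2 + 0.18172 = 0.382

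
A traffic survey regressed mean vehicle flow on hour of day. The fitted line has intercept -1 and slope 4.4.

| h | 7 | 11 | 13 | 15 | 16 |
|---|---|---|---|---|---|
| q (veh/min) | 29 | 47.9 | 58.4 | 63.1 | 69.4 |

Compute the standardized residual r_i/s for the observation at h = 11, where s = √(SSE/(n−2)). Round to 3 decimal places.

h=7: q̂ = -1 + 4.4·7 = 29.8; r = 29 − 29.8 = -0.8
h=11: q̂ = -1 + 4.4·11 = 47.4; r = 47.9 − 47.4 = 0.5
h=13: q̂ = -1 + 4.4·13 = 56.2; r = 58.4 − 56.2 = 2.2
h=15: q̂ = -1 + 4.4·15 = 65; r = 63.1 − 65 = -1.9
h=16: q̂ = -1 + 4.4·16 = 69.4; r = 69.4 − 69.4 = 0
SSE = 0.64 + 0.25 + 4.84 + 3.61 + 0 = 9.34
s = √(9.34/3) = 1.76446
r/s = 0.5 / 1.76446 = 0.283

0.283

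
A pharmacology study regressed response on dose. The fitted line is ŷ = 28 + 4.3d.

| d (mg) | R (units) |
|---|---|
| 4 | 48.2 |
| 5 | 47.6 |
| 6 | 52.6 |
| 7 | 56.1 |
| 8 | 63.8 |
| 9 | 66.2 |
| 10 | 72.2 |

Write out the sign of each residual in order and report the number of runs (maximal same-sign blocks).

d=4: ŷ = 28 + 4.3·4 = 45.2; e = 48.2 − 45.2 = 3
d=5: ŷ = 28 + 4.3·5 = 49.5; e = 47.6 − 49.5 = -1.9
d=6: ŷ = 28 + 4.3·6 = 53.8; e = 52.6 − 53.8 = -1.2
d=7: ŷ = 28 + 4.3·7 = 58.1; e = 56.1 − 58.1 = -2
d=8: ŷ = 28 + 4.3·8 = 62.4; e = 63.8 − 62.4 = 1.4
d=9: ŷ = 28 + 4.3·9 = 66.7; e = 66.2 − 66.7 = -0.5
d=10: ŷ = 28 + 4.3·10 = 71; e = 72.2 − 71 = 1.2
Signs: + − − − + − +
Runs: +×1, −×3, +×1, −×1, +×1 → 5

5 runs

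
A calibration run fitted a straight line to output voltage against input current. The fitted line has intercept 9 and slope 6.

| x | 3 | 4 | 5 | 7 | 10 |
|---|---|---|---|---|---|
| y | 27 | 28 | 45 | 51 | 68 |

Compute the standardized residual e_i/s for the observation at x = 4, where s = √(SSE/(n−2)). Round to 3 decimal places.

x=3: ŷ = 9 + 6·3 = 27; e = 27 − 27 = 0
x=4: ŷ = 9 + 6·4 = 33; e = 28 − 33 = -5
x=5: ŷ = 9 + 6·5 = 39; e = 45 − 39 = 6
x=7: ŷ = 9 + 6·7 = 51; e = 51 − 51 = 0
x=10: ŷ = 9 + 6·10 = 69; e = 68 − 69 = -1
SSE = 0 + 25 + 36 + 0 + 1 = 62
s = √(62/3) = 4.54606
e/s = -5 / 4.54606 = -1.100

-1.100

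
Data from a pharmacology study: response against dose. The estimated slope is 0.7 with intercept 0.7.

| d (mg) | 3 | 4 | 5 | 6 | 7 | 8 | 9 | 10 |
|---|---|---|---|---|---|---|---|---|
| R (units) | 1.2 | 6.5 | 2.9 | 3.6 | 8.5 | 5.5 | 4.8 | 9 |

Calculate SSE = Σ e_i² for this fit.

SSE = 30.52

d=3: R̂ = 0.7 + 0.7·3 = 2.8; e = 1.2 − 2.8 = -1.6
d=4: R̂ = 0.7 + 0.7·4 = 3.5; e = 6.5 − 3.5 = 3
d=5: R̂ = 0.7 + 0.7·5 = 4.2; e = 2.9 − 4.2 = -1.3
d=6: R̂ = 0.7 + 0.7·6 = 4.9; e = 3.6 − 4.9 = -1.3
d=7: R̂ = 0.7 + 0.7·7 = 5.6; e = 8.5 − 5.6 = 2.9
d=8: R̂ = 0.7 + 0.7·8 = 6.3; e = 5.5 − 6.3 = -0.8
d=9: R̂ = 0.7 + 0.7·9 = 7; e = 4.8 − 7 = -2.2
d=10: R̂ = 0.7 + 0.7·10 = 7.7; e = 9 − 7.7 = 1.3
SSE = 2.56 + 9 + 1.69 + 1.69 + 8.41 + 0.64 + 4.84 + 1.69 = 30.52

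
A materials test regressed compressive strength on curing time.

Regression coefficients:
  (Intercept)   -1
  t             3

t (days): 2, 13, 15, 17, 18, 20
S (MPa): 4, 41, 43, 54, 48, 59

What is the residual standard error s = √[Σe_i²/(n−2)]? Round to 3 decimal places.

t=2: Ŝ = -1 + 3·2 = 5; e = 4 − 5 = -1
t=13: Ŝ = -1 + 3·13 = 38; e = 41 − 38 = 3
t=15: Ŝ = -1 + 3·15 = 44; e = 43 − 44 = -1
t=17: Ŝ = -1 + 3·17 = 50; e = 54 − 50 = 4
t=18: Ŝ = -1 + 3·18 = 53; e = 48 − 53 = -5
t=20: Ŝ = -1 + 3·20 = 59; e = 59 − 59 = 0
SSE = 1 + 9 + 1 + 16 + 25 + 0 = 52
s = √(52/4) = √13 ≈ 3.606

s = 3.606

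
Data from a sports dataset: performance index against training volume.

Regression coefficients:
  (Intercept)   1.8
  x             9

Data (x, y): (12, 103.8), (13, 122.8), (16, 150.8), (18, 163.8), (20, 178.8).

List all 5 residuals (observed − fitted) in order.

x=12: ŷ = 1.8 + 9·12 = 109.8; r = 103.8 − 109.8 = -6
x=13: ŷ = 1.8 + 9·13 = 118.8; r = 122.8 − 118.8 = 4
x=16: ŷ = 1.8 + 9·16 = 145.8; r = 150.8 − 145.8 = 5
x=18: ŷ = 1.8 + 9·18 = 163.8; r = 163.8 − 163.8 = 0
x=20: ŷ = 1.8 + 9·20 = 181.8; r = 178.8 − 181.8 = -3

-6, 4, 5, 0, -3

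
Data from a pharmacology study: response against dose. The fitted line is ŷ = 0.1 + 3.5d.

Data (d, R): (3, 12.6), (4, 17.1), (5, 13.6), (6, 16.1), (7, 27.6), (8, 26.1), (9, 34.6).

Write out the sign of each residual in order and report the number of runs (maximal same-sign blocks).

d=3: ŷ = 0.1 + 3.5·3 = 10.6; e = 12.6 − 10.6 = 2
d=4: ŷ = 0.1 + 3.5·4 = 14.1; e = 17.1 − 14.1 = 3
d=5: ŷ = 0.1 + 3.5·5 = 17.6; e = 13.6 − 17.6 = -4
d=6: ŷ = 0.1 + 3.5·6 = 21.1; e = 16.1 − 21.1 = -5
d=7: ŷ = 0.1 + 3.5·7 = 24.6; e = 27.6 − 24.6 = 3
d=8: ŷ = 0.1 + 3.5·8 = 28.1; e = 26.1 − 28.1 = -2
d=9: ŷ = 0.1 + 3.5·9 = 31.6; e = 34.6 − 31.6 = 3
Signs: + + − − + − +
Runs: +×2, −×2, +×1, −×1, +×1 → 5

5 runs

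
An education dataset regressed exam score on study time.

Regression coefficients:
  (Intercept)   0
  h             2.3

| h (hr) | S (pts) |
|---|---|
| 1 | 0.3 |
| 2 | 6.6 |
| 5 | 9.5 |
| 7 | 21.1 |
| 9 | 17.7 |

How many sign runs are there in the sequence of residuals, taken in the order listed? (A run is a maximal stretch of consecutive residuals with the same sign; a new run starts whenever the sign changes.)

5 runs

h=1: ŷ = 2.3·1 = 2.3; e = 0.3 − 2.3 = -2
h=2: ŷ = 2.3·2 = 4.6; e = 6.6 − 4.6 = 2
h=5: ŷ = 2.3·5 = 11.5; e = 9.5 − 11.5 = -2
h=7: ŷ = 2.3·7 = 16.1; e = 21.1 − 16.1 = 5
h=9: ŷ = 2.3·9 = 20.7; e = 17.7 − 20.7 = -3
Signs: − + − + −
Runs: −×1, +×1, −×1, +×1, −×1 → 5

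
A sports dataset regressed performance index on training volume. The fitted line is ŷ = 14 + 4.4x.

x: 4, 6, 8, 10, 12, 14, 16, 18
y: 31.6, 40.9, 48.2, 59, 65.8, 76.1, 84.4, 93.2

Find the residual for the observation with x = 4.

ŷ = 14 + 4.4·4 = 31.6
e = 31.6 − 31.6 = 0

e = 0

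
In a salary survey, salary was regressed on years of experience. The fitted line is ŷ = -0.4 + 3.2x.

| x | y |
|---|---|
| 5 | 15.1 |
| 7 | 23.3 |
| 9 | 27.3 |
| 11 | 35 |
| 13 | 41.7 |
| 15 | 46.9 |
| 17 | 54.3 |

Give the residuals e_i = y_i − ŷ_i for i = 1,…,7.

x=5: ŷ = -0.4 + 3.2·5 = 15.6; e = 15.1 − 15.6 = -0.5
x=7: ŷ = -0.4 + 3.2·7 = 22; e = 23.3 − 22 = 1.3
x=9: ŷ = -0.4 + 3.2·9 = 28.4; e = 27.3 − 28.4 = -1.1
x=11: ŷ = -0.4 + 3.2·11 = 34.8; e = 35 − 34.8 = 0.2
x=13: ŷ = -0.4 + 3.2·13 = 41.2; e = 41.7 − 41.2 = 0.5
x=15: ŷ = -0.4 + 3.2·15 = 47.6; e = 46.9 − 47.6 = -0.7
x=17: ŷ = -0.4 + 3.2·17 = 54; e = 54.3 − 54 = 0.3

-0.5, 1.3, -1.1, 0.2, 0.5, -0.7, 0.3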